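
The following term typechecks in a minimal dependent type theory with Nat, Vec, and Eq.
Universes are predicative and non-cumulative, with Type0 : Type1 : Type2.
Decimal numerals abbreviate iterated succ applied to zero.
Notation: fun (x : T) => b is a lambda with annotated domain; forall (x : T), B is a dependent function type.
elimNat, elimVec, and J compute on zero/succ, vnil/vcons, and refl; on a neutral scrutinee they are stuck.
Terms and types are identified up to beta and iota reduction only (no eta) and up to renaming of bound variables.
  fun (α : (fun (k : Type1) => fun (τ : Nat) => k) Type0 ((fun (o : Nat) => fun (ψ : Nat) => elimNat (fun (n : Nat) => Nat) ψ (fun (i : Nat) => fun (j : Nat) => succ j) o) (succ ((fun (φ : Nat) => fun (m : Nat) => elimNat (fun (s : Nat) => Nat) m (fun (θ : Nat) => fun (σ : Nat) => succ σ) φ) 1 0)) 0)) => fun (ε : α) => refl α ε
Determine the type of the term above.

type:
  forall (α : Type0), forall (k : α), Eq α k k


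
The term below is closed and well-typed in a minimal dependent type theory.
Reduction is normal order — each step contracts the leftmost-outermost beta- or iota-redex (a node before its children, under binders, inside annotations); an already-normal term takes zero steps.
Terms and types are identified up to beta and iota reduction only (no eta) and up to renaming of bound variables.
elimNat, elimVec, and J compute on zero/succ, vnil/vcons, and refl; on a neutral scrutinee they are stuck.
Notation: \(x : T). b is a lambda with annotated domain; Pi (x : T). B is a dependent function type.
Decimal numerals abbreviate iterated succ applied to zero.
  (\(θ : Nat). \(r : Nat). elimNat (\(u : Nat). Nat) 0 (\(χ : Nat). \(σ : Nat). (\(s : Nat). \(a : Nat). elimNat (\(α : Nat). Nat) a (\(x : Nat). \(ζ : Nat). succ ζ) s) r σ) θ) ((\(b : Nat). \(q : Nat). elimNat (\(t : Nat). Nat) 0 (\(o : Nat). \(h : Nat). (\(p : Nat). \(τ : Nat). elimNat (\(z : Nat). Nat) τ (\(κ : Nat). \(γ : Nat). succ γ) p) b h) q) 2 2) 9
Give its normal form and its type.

reduced normal form:
  36
inferred type:
  Nat
observation: 72 normal-order steps normalize the term, beginning with a beta-redex.


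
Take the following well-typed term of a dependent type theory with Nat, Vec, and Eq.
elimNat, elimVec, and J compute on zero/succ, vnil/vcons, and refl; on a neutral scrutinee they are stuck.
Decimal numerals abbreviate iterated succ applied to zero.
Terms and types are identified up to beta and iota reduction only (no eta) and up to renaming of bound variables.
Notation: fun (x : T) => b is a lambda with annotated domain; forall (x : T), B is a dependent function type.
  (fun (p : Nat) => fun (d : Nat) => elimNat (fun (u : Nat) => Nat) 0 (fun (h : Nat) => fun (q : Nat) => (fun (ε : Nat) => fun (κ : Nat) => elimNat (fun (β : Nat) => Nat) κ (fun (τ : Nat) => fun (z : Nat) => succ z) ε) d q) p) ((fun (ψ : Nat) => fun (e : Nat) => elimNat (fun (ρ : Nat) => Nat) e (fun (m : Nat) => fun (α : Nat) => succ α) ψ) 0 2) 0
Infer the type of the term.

the term's type:
  Nat


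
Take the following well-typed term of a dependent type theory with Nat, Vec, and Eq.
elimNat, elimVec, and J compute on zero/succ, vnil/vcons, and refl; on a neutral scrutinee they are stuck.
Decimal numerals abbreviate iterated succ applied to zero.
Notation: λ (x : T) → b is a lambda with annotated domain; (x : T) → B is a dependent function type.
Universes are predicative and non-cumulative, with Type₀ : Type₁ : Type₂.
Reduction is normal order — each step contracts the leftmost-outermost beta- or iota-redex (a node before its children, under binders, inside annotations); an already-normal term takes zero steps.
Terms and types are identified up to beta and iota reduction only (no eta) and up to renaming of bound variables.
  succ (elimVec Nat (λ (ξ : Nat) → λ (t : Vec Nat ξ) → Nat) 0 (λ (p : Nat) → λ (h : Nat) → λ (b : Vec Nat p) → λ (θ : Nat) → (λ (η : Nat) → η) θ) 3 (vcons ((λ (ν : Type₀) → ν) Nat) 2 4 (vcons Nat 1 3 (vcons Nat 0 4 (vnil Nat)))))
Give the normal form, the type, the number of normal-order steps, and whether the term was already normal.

reduced normal form:
  1
the term's type:
  Nat
steps to reach normal form (normal order): 19
term was already normal: no
first redex: an elimVec iota-redex


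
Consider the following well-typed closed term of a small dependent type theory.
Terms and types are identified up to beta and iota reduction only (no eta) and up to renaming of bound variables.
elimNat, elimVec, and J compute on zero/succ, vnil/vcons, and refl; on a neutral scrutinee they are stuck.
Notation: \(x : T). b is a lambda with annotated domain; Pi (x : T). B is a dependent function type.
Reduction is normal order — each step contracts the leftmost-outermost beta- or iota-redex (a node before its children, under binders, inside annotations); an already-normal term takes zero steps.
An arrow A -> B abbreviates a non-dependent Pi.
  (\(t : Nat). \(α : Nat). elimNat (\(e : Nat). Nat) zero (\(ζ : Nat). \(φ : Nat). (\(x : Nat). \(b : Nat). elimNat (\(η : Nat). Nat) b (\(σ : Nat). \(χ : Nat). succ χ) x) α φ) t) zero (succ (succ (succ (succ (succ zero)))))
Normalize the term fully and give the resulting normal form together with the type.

normal form:
  zero
type:
  Nat


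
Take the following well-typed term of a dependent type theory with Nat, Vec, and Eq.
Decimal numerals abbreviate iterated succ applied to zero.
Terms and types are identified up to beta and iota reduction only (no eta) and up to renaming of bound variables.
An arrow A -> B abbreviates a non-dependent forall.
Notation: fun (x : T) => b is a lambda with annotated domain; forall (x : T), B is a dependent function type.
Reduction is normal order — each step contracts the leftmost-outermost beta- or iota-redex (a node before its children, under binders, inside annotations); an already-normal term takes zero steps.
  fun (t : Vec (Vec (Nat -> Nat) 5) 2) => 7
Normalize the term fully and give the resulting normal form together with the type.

resulting normal form:
  fun (t : Vec (Vec (Nat -> Nat) 5) 2) => 7
the term's type:
  Vec (Vec (Nat -> Nat) 5) 2 -> Nat
observation: the term is already in normal form.


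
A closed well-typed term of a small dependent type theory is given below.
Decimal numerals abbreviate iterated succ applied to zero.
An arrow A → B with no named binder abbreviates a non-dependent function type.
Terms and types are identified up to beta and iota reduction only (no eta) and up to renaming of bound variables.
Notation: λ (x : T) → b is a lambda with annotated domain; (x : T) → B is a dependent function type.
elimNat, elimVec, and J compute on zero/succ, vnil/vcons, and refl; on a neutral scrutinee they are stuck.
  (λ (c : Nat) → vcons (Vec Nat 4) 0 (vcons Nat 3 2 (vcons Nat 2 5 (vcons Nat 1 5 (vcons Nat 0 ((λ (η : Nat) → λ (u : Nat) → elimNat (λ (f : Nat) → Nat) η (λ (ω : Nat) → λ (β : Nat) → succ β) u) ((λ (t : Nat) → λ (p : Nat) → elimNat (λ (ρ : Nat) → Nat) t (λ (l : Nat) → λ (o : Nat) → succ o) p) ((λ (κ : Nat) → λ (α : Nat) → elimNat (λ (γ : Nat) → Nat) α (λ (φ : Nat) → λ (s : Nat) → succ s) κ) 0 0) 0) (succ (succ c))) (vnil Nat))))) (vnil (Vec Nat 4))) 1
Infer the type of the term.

the term's type:
  Vec (Vec Nat 4) 1


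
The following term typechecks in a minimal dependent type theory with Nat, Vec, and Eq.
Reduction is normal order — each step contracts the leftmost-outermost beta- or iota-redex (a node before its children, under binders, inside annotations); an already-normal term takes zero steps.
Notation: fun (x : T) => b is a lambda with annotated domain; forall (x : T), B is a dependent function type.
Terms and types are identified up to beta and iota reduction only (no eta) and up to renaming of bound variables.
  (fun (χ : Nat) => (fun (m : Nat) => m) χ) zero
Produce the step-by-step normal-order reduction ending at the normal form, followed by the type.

reduction (normal order):
  (fun (χ : Nat) => (fun (m : Nat) => m) χ) zero
  ~> (fun (χ : Nat) => χ) zero
  ~> zero
inferred type:
  Nat


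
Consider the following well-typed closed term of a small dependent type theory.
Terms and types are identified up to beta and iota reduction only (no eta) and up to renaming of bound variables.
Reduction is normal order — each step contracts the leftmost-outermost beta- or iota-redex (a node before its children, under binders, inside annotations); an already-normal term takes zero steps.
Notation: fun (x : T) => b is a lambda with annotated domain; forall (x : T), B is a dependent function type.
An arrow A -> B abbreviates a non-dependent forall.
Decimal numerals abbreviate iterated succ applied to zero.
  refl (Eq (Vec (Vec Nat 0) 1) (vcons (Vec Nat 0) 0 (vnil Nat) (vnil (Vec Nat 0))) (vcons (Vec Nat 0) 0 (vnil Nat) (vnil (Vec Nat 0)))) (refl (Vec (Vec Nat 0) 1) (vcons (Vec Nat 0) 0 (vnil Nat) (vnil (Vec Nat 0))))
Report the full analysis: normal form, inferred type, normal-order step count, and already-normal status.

reduced normal form:
  refl (Eq (Vec (Vec Nat 0) 1) (vcons (Vec Nat 0) 0 (vnil Nat) (vnil (Vec Nat 0))) (vcons (Vec Nat 0) 0 (vnil Nat) (vnil (Vec Nat 0)))) (refl (Vec (Vec Nat 0) 1) (vcons (Vec Nat 0) 0 (vnil Nat) (vnil (Vec Nat 0))))
the term's type:
  Eq (Eq (Vec (Vec Nat 0) 1) (vcons (Vec Nat 0) 0 (vnil Nat) (vnil (Vec Nat 0))) (vcons (Vec Nat 0) 0 (vnil Nat) (vnil (Vec Nat 0)))) (refl (Vec (Vec Nat 0) 1) (vcons (Vec Nat 0) 0 (vnil Nat) (vnil (Vec Nat 0)))) (refl (Vec (Vec Nat 0) 1) (vcons (Vec Nat 0) 0 (vnil Nat) (vnil (Vec Nat 0))))
normal-order step count: 0
term was already normal: yes


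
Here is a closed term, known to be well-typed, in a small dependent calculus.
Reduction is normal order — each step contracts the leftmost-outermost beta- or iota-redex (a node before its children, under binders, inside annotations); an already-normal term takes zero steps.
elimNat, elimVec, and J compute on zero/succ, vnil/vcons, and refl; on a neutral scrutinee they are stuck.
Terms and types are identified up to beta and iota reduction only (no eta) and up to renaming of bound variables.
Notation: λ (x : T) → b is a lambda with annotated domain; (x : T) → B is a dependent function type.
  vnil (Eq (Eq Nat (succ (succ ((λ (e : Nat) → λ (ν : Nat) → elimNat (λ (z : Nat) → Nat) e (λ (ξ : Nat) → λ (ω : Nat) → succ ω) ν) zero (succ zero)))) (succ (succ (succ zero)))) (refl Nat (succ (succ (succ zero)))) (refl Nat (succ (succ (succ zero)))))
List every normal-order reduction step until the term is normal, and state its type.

reduction (normal order):
  vnil (Eq (Eq Nat (succ (succ ((λ (e : Nat) → λ (ν : Nat) → elimNat (λ (z : Nat) → Nat) e (λ (ξ : Nat) → λ (ω : Nat) → succ ω) ν) zero (succ zero)))) (succ (succ (succ zero)))) (refl Nat (succ (succ (succ zero)))) (refl Nat (succ (succ (succ zero)))))
  ~> vnil (Eq (Eq Nat (succ (succ ((λ (e : Nat) → elimNat (λ (ν : Nat) → Nat) zero (λ (z : Nat) → λ (ξ : Nat) → succ ξ) e) (succ zero)))) (succ (succ (succ zero)))) (refl Nat (succ (succ (succ zero)))) (refl Nat (succ (succ (succ zero)))))
  ~> vnil (Eq (Eq Nat (succ (succ (elimNat (λ (e : Nat) → Nat) zero (λ (ν : Nat) → λ (z : Nat) → succ z) (succ zero)))) (succ (succ (succ zero)))) (refl Nat (succ (succ (succ zero)))) (refl Nat (succ (succ (succ zero)))))
  ~> vnil (Eq (Eq Nat (succ (succ ((λ (e : Nat) → λ (ν : Nat) → succ ν) zero (elimNat (λ (z : Nat) → Nat) zero (λ (ξ : Nat) → λ (ω : Nat) → succ ω) zero)))) (succ (succ (succ zero)))) (refl Nat (succ (succ (succ zero)))) (refl Nat (succ (succ (succ zero)))))
  ~> vnil (Eq (Eq Nat (succ (succ ((λ (e : Nat) → succ e) (elimNat (λ (ν : Nat) → Nat) zero (λ (z : Nat) → λ (ξ : Nat) → succ ξ) zero)))) (succ (succ (succ zero)))) (refl Nat (succ (succ (succ zero)))) (refl Nat (succ (succ (succ zero)))))
  ~> vnil (Eq (Eq Nat (succ (succ (succ (elimNat (λ (e : Nat) → Nat) zero (λ (ν : Nat) → λ (z : Nat) → succ z) zero)))) (succ (succ (succ zero)))) (refl Nat (succ (succ (succ zero)))) (refl Nat (succ (succ (succ zero)))))
  ~> vnil (Eq (Eq Nat (succ (succ (succ zero))) (succ (succ (succ zero)))) (refl Nat (succ (succ (succ zero)))) (refl Nat (succ (succ (succ zero)))))
inferred type:
  Vec (Eq (Eq Nat (succ (succ (succ zero))) (succ (succ (succ zero)))) (refl Nat (succ (succ (succ zero)))) (refl Nat (succ (succ (succ zero))))) zero


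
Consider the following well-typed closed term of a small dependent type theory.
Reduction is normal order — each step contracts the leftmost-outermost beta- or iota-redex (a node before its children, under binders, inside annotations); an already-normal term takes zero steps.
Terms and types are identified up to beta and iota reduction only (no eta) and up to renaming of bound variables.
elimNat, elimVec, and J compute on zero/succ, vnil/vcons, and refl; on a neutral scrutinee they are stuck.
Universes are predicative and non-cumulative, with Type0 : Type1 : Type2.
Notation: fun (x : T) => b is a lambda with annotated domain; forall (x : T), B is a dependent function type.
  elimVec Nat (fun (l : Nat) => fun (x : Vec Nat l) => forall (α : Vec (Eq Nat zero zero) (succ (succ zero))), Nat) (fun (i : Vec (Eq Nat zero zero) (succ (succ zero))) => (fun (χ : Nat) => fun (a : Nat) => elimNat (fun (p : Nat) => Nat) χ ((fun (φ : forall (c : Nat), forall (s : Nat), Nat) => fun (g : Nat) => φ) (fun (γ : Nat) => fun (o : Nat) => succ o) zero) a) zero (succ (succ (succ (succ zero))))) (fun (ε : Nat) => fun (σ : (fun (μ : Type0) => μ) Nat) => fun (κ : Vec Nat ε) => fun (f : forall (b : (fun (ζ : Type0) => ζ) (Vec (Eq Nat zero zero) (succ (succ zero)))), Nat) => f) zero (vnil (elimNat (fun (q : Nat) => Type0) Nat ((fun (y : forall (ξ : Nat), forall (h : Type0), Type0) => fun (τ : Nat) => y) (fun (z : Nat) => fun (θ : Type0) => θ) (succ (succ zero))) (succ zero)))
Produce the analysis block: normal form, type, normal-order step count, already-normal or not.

resulting normal form:
  fun (l : Vec (Eq Nat zero zero) (succ (succ zero))) => succ (succ (succ (succ zero)))
inferred type:
  forall (l : Vec (Eq Nat zero zero) (succ (succ zero))), Nat
reduction steps (normal order): 24
already normal: no
first contracted redex: an elimVec iota-redex


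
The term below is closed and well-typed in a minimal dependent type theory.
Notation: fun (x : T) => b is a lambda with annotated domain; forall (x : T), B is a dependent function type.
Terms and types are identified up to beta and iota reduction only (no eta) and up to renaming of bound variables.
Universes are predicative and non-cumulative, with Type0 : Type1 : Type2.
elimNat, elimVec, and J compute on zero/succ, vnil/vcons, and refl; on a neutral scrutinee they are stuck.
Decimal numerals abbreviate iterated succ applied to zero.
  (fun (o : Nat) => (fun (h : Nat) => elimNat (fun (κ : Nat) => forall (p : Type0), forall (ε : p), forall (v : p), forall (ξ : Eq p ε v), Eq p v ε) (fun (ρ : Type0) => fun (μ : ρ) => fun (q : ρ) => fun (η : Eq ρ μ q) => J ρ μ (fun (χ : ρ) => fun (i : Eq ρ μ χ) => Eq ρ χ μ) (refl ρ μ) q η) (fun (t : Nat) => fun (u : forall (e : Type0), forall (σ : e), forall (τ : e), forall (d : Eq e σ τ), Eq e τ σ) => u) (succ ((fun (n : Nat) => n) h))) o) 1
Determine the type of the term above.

inferred type:
  forall (o : Type0), forall (h : o), forall (κ : o), forall (p : Eq o h κ), Eq o κ h


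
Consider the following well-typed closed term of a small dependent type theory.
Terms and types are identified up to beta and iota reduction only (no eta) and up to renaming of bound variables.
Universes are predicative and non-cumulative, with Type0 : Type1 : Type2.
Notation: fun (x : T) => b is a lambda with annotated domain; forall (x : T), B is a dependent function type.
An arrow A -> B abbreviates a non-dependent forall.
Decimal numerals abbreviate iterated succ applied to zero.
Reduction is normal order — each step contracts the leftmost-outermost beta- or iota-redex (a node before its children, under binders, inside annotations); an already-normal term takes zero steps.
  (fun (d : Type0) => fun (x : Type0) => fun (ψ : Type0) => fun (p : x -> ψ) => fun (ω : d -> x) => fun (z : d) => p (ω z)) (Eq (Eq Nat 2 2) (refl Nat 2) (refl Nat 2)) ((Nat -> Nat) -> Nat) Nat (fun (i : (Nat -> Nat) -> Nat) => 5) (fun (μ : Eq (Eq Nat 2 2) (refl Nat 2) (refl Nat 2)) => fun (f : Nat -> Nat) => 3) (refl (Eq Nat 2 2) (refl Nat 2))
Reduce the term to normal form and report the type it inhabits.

reduced normal form:
  5
the term's type:
  Nat


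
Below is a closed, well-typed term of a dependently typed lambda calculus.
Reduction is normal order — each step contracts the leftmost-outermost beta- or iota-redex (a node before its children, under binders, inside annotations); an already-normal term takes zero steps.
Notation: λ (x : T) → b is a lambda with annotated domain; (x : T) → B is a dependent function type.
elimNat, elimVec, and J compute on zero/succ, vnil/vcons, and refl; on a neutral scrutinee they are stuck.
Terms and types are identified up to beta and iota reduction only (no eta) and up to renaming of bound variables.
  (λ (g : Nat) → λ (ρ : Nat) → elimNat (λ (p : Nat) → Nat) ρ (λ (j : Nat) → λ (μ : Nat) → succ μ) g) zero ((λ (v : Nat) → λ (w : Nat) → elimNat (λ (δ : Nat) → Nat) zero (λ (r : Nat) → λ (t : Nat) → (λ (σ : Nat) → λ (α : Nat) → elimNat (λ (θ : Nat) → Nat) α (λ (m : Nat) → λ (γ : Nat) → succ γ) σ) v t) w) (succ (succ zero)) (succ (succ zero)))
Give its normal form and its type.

normal form:
  succ (succ (succ (succ zero)))
inferred type:
  Nat
observation: the leftmost-outermost redex is a beta-redex, and normalization takes 30 steps.


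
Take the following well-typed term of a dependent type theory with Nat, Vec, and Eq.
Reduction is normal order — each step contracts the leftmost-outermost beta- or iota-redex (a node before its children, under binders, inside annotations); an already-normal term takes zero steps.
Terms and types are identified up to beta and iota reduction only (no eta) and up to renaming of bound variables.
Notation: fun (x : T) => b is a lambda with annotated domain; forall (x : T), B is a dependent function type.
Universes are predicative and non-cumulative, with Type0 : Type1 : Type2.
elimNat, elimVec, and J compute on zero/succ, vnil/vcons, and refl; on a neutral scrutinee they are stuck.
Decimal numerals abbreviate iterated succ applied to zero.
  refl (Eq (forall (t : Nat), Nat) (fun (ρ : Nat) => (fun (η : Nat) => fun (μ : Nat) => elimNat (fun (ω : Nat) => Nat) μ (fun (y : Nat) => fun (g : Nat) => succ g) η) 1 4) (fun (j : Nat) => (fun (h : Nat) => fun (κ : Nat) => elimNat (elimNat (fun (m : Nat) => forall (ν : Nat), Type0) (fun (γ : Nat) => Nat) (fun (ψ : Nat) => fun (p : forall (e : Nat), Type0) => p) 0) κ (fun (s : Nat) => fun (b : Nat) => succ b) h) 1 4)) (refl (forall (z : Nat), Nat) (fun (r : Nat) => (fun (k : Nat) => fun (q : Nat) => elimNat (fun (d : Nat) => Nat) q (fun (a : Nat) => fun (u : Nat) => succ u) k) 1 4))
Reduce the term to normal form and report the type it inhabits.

normal form:
  refl (Eq (forall (t : Nat), Nat) (fun (ρ : Nat) => 5) (fun (η : Nat) => 5)) (refl (forall (μ : Nat), Nat) (fun (ω : Nat) => 5))
inferred type:
  Eq (Eq (forall (t : Nat), Nat) (fun (ρ : Nat) => 5) (fun (η : Nat) => 5)) (refl (forall (μ : Nat), Nat) (fun (ω : Nat) => 5)) (refl (forall (y : Nat), Nat) (fun (g : Nat) => 5))


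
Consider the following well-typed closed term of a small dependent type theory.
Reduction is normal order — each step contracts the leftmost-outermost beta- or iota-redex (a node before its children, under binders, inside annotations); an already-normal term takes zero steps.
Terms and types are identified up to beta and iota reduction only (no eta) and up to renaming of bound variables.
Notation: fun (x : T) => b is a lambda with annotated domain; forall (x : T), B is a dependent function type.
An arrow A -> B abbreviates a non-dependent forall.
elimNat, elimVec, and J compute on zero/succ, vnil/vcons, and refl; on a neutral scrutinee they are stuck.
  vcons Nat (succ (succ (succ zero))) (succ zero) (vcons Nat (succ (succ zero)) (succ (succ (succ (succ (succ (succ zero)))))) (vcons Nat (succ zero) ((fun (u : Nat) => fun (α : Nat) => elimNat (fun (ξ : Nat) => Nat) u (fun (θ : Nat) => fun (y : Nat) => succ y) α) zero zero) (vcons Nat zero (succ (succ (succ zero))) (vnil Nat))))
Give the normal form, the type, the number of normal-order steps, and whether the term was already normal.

normal form:
  vcons Nat (succ (succ (succ zero))) (succ zero) (vcons Nat (succ (succ zero)) (succ (succ (succ (succ (succ (succ zero)))))) (vcons Nat (succ zero) zero (vcons Nat zero (succ (succ (succ zero))) (vnil Nat))))
inferred type:
  Vec Nat (succ (succ (succ (succ zero))))
normal-order step count: 3
started in normal form: no
first redex: a beta-redex


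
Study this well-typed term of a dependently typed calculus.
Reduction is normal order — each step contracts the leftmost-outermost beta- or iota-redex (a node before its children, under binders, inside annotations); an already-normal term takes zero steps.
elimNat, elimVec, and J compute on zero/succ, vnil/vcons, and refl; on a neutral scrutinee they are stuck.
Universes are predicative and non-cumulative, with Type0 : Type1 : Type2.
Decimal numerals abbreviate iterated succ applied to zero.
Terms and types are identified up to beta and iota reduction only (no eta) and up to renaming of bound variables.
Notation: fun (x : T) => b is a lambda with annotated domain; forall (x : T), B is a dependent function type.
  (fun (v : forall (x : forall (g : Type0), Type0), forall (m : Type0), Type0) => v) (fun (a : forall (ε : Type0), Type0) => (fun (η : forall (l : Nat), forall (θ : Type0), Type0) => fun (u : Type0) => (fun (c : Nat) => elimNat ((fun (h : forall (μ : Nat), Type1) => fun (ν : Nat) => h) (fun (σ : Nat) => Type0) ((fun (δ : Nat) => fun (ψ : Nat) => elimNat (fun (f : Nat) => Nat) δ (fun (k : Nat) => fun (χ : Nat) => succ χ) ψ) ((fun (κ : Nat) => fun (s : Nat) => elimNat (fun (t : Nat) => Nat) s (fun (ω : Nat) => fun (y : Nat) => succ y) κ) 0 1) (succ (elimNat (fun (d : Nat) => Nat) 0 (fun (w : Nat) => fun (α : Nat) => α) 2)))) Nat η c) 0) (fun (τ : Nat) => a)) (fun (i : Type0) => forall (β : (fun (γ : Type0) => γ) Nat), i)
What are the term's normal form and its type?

reduced normal form:
  fun (v : Type0) => Nat
inferred type:
  forall (v : Type0), Type0


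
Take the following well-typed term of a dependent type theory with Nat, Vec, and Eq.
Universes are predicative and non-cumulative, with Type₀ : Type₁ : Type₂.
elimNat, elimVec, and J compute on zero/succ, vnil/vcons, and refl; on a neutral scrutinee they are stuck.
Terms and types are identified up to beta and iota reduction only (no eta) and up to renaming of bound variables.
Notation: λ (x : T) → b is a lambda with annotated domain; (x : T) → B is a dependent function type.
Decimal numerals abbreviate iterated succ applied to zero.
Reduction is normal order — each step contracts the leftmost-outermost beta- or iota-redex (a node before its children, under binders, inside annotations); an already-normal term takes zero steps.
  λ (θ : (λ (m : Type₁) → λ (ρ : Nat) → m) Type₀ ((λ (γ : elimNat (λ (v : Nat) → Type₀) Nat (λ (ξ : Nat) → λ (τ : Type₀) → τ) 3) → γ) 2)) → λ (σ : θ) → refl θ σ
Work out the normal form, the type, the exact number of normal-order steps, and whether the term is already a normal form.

normal form:
  λ (θ : Type₀) → λ (m : θ) → refl θ m
the term's type:
  (θ : Type₀) → (m : θ) → Eq θ m m
steps to reach normal form (normal order): 2
already normal: no
first contracted redex: a beta-redex


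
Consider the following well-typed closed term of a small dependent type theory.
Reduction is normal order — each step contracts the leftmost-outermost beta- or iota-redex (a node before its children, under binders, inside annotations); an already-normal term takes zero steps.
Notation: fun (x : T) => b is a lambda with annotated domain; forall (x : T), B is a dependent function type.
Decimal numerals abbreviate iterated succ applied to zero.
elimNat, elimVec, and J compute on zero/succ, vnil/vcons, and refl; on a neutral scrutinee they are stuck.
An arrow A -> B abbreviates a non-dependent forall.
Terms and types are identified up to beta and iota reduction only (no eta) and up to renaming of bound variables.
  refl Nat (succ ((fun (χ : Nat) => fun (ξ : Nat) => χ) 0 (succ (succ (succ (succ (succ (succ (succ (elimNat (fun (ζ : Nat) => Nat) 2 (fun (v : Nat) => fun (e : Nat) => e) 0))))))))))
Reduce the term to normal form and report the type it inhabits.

resulting normal form:
  refl Nat 1
inferred type:
  Eq Nat 1 1


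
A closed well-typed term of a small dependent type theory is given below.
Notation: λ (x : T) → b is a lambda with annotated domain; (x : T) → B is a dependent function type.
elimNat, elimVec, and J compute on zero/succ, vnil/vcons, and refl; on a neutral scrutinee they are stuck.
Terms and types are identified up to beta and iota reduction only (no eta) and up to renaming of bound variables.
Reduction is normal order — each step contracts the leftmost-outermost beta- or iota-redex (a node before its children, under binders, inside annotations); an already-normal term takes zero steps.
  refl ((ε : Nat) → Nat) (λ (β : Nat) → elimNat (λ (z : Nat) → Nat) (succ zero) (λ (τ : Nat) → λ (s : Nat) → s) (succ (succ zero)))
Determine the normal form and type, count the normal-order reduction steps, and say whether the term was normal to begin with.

normal form:
  refl ((ε : Nat) → Nat) (λ (β : Nat) → succ zero)
inferred type:
  Eq ((ε : Nat) → Nat) (λ (β : Nat) → succ zero) (λ (z : Nat) → succ zero)
normal-order step count: 7
already normal: no
first contracted redex: an elimNat iota-redex


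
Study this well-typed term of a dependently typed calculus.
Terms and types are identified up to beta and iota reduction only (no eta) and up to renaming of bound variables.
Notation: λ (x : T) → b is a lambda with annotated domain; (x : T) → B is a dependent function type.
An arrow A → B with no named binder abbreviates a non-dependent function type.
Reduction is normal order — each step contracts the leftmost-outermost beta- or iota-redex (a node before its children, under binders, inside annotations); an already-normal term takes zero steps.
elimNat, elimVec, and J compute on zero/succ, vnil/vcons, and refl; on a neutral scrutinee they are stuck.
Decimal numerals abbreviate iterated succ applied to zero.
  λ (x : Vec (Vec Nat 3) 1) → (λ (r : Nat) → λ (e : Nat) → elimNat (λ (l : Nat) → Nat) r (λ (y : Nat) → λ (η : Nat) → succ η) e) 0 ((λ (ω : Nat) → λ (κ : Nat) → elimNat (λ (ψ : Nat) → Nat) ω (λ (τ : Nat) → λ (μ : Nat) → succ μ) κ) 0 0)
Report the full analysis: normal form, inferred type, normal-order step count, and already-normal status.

reduced normal form:
  λ (x : Vec (Vec Nat 3) 1) → 0
type:
  Vec (Vec Nat 3) 1 → Nat
normal-order step count: 6
started in normal form: no
first contracted redex: a beta-redex


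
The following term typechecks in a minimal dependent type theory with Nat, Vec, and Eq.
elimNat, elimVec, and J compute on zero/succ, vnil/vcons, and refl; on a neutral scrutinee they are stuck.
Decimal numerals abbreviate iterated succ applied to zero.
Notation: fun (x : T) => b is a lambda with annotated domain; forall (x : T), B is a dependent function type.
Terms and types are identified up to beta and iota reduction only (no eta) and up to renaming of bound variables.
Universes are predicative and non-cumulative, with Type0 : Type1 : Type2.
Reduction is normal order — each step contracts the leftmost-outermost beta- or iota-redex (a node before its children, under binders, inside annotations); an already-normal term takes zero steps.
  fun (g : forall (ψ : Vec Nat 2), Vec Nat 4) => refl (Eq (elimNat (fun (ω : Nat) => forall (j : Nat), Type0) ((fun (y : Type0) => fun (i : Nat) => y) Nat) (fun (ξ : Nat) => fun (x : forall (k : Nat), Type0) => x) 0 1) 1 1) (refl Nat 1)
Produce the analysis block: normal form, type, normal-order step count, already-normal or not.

resulting normal form:
  fun (g : forall (ψ : Vec Nat 2), Vec Nat 4) => refl (Eq Nat 1 1) (refl Nat 1)
inferred type:
  forall (g : forall (ψ : Vec Nat 2), Vec Nat 4), Eq (Eq Nat 1 1) (refl Nat 1) (refl Nat 1)
normal-order step count: 3
started in normal form: no
first redex: an elimNat iota-redex


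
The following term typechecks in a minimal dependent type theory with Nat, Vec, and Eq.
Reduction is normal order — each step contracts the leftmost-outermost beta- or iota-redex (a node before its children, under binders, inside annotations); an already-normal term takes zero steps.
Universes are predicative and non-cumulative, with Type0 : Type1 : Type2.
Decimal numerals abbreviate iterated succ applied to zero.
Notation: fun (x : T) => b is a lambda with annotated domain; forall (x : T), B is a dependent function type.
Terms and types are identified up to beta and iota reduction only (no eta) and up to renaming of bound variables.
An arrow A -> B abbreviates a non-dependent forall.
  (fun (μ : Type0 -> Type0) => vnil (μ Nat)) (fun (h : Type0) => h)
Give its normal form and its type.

reduced normal form:
  vnil Nat
the term's type:
  Vec Nat 0


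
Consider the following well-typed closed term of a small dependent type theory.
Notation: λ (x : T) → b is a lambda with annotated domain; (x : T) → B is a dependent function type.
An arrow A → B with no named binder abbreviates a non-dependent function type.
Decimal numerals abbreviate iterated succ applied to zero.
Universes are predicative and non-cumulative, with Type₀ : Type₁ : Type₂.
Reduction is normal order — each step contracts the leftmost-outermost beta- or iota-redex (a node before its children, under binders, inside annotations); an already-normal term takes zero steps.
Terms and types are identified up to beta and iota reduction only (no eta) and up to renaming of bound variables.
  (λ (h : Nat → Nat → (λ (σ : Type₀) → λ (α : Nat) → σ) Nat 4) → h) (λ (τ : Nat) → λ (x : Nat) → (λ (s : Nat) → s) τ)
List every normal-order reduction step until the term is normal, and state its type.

normal-order reduction:
  (λ (h : Nat → Nat → (λ (σ : Type₀) → λ (α : Nat) → σ) Nat 4) → h) (λ (τ : Nat) → λ (x : Nat) → (λ (s : Nat) → s) τ)
  ~> λ (h : Nat) → λ (σ : Nat) → (λ (α : Nat) → α) h
  ~> λ (h : Nat) → λ (σ : Nat) → h
type:
  Nat → Nat → Nat


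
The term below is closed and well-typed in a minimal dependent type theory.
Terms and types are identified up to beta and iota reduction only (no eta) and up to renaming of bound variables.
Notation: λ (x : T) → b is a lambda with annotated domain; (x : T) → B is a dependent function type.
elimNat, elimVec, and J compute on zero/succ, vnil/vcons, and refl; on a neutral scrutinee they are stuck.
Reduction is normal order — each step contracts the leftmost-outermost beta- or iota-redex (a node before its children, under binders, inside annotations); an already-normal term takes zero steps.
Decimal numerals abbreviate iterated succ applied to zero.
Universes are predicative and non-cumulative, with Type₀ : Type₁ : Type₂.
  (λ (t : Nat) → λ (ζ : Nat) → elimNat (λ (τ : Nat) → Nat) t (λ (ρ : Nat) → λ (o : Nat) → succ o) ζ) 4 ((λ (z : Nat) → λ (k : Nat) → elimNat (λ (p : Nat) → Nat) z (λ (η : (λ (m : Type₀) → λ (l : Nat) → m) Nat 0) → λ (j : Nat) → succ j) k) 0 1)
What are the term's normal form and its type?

reduced normal form:
  5
inferred type:
  Nat


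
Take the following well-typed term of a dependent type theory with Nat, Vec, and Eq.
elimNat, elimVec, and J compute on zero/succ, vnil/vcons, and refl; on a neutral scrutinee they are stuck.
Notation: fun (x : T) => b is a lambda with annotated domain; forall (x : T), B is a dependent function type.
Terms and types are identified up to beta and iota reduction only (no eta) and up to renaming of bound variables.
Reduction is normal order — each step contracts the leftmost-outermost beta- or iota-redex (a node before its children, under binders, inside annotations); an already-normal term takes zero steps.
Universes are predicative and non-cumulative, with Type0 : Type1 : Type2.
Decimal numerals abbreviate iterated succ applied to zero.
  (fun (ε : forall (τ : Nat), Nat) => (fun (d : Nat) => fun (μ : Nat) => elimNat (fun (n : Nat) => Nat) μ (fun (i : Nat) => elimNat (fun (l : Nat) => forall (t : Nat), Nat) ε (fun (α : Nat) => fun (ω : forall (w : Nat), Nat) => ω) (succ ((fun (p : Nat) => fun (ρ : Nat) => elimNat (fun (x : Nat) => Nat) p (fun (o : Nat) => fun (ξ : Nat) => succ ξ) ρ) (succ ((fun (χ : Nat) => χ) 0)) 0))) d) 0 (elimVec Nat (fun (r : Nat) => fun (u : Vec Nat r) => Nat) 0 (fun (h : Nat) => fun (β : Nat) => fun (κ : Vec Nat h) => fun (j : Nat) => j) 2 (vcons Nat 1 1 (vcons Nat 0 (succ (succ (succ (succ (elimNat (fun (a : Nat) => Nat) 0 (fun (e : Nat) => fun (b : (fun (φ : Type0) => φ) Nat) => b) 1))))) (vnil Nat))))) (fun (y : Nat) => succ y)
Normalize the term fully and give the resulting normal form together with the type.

resulting normal form:
  0
the term's type:
  Nat
observation: normalization takes exactly 15 steps under the normal-order strategy.


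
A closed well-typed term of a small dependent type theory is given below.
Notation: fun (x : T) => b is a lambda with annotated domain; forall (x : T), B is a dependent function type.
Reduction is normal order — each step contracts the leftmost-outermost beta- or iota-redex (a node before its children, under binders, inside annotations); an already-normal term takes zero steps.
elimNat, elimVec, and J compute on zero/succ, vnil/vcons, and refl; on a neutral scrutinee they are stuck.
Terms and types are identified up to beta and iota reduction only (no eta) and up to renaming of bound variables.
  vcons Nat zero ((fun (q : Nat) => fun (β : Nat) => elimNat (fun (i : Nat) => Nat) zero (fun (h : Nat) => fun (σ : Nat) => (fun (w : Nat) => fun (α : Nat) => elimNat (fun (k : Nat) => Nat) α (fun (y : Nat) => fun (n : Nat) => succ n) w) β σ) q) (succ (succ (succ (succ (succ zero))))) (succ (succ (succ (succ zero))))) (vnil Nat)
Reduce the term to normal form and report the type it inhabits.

normal form:
  vcons Nat zero (succ (succ (succ (succ (succ (succ (succ (succ (succ (succ (succ (succ (succ (succ (succ (succ (succ (succ (succ (succ zero)))))))))))))))))))) (vnil Nat)
type:
  Vec Nat (succ zero)


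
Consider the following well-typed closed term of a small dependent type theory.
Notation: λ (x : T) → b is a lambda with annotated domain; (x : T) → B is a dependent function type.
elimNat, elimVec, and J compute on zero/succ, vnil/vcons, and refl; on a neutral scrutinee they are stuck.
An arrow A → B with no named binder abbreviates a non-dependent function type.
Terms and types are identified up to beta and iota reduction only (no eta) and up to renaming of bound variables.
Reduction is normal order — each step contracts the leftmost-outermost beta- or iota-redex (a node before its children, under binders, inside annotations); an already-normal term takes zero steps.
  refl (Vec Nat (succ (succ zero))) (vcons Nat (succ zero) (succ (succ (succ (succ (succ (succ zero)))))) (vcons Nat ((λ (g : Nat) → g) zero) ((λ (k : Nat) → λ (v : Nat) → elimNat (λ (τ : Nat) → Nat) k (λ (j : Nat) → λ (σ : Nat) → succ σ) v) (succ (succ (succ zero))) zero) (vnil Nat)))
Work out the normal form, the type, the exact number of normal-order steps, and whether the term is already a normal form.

reduced normal form:
  refl (Vec Nat (succ (succ zero))) (vcons Nat (succ zero) (succ (succ (succ (succ (succ (succ zero)))))) (vcons Nat zero (succ (succ (succ zero))) (vnil Nat)))
inferred type:
  Eq (Vec Nat (succ (succ zero))) (vcons Nat (succ zero) (succ (succ (succ (succ (succ (succ zero)))))) (vcons Nat zero (succ (succ (succ zero))) (vnil Nat))) (vcons Nat (succ zero) (succ (succ (succ (succ (succ (succ zero)))))) (vcons Nat zero (succ (succ (succ zero))) (vnil Nat)))
steps to reach normal form (normal order): 4
term was already normal: no
first redex: a beta-redex


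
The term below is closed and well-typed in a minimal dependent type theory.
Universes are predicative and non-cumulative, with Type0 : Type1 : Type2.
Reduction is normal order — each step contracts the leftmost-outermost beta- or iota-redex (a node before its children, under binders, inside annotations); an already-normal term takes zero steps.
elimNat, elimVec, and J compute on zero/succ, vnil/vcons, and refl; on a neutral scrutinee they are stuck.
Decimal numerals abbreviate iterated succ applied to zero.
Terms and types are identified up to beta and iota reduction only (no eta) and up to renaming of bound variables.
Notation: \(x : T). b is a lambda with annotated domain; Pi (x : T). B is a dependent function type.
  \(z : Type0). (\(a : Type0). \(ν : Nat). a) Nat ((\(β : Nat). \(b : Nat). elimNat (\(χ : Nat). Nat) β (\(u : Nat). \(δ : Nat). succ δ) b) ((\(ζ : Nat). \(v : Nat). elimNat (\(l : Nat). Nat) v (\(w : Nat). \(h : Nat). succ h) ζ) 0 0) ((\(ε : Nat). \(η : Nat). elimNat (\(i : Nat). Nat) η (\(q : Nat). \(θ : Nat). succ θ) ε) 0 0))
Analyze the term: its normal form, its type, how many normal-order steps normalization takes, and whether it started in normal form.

reduced normal form:
  \(z : Type0). Nat
the term's type:
  Pi (z : Type0). Type0
steps to reach normal form (normal order): 2
term was already normal: no
first contracted redex: a beta-redex


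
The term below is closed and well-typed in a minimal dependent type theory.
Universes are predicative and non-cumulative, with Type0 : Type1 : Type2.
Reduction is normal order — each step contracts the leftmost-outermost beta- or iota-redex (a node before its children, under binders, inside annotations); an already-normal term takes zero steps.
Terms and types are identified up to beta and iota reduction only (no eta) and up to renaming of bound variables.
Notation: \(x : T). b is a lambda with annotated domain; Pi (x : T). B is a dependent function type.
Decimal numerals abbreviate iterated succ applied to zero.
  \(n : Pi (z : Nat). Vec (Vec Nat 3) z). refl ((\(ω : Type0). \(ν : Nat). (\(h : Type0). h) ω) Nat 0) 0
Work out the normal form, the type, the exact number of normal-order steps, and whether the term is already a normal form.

reduced normal form:
  \(n : Pi (z : Nat). Vec (Vec Nat 3) z). refl Nat 0
type:
  Pi (n : Pi (z : Nat). Vec (Vec Nat 3) z). Eq Nat 0 0
steps to reach normal form (normal order): 3
started in normal form: no
first contracted redex: a beta-redex


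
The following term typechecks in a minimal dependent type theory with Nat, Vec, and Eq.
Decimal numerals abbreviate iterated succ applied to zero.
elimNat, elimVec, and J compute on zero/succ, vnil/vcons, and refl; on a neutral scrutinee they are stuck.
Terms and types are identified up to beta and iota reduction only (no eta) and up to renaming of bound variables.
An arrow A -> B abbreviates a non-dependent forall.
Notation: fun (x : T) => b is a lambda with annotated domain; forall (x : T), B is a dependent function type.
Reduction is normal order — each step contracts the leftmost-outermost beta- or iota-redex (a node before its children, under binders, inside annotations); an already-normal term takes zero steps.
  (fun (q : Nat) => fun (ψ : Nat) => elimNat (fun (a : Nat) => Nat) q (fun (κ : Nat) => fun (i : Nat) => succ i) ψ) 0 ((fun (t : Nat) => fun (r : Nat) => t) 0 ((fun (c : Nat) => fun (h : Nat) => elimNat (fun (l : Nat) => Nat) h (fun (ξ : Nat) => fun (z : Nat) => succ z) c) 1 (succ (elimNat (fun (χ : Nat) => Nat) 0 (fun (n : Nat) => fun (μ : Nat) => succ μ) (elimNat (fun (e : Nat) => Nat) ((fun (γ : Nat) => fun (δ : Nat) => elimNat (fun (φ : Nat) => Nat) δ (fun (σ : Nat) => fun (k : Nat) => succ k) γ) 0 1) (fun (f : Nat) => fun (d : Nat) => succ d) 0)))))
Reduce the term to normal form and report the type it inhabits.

normal form:
  0
inferred type:
  Nat
observation: contracting a beta-redex first, the term normalizes in 5 steps.
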